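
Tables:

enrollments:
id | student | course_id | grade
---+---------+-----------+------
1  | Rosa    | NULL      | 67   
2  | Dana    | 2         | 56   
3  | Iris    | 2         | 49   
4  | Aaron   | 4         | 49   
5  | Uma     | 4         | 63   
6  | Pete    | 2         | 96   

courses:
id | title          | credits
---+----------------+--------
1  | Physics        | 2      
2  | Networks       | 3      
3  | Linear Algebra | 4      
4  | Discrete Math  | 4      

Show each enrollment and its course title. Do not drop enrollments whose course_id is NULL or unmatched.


LEFT JOIN keeps every row from enrollments (the left table); where course_id has no match in courses, the course columns become NULL. Walk through each enrollment:
  - enrollment 1 (Rosa): course_id=NULL, no match -> kept with NULL
  - enrollment 2 (Dana): course_id=2 -> matches Networks
  - enrollment 3 (Iris): course_id=2 -> matches Networks
  - enrollment 4 (Aaron): course_id=4 -> matches Discrete Math
  - enrollment 5 (Uma): course_id=4 -> matches Discrete Math
  - enrollment 6 (Pete): course_id=2 -> matches Networks
All 6 rows appear; 1 has NULL course.

SQL:
SELECT a.student, b.title AS course
FROM enrollments a
LEFT JOIN courses b ON a.course_id = b.id

Result:
student | course       
--------+--------------
Rosa    | NULL         
Dana    | Networks     
Iris    | Networks     
Aaron   | Discrete Math
Uma     | Discrete Math
Pete    | Networks     


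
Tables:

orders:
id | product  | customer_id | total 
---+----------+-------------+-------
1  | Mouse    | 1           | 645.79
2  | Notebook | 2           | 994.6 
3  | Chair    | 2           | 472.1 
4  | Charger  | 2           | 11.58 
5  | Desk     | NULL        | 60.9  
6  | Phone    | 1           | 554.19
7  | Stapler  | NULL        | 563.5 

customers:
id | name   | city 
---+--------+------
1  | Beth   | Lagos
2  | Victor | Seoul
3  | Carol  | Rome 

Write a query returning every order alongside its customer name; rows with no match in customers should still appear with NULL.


LEFT JOIN keeps every row from orders (the left table); where customer_id has no match in customers, the customer columns become NULL. Walk through each order:
  - order 1 (Mouse): customer_id=1 -> matches Beth
  - order 2 (Notebook): customer_id=2 -> matches Victor
  - order 3 (Chair): customer_id=2 -> matches Victor
  - order 4 (Charger): customer_id=2 -> matches Victor
  - order 5 (Desk): customer_id=NULL, no match -> kept with NULL
  - order 6 (Phone): customer_id=1 -> matches Beth
  - order 7 (Stapler): customer_id=NULL, no match -> kept with NULL
All 7 rows appear; 2 have NULL customer.

SQL:
SELECT a.product, b.name AS customer
FROM orders a
LEFT JOIN customers b ON a.customer_id = b.id

Result:
product  | customer
---------+---------
Mouse    | Beth    
Notebook | Victor  
Chair    | Victor  
Charger  | Victor  
Desk     | NULL    
Phone    | Beth    
Stapler  | NULL    


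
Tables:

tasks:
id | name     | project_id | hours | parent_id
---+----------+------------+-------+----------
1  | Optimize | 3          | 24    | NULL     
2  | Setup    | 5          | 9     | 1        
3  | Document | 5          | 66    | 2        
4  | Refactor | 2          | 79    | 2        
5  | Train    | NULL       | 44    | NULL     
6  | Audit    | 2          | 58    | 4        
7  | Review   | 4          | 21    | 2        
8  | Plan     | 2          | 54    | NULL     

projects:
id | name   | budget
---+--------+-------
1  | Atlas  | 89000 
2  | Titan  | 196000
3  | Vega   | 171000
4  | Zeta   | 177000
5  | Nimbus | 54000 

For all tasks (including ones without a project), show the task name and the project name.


LEFT JOIN keeps every row from tasks (the left table); where project_id has no match in projects, the project columns become NULL. Walk through each task:
  - task 1 (Optimize): project_id=3 -> matches Vega
  - task 2 (Setup): project_id=5 -> matches Nimbus
  - task 3 (Document): project_id=5 -> matches Nimbus
  - task 4 (Refactor): project_id=2 -> matches Titan
  - task 5 (Train): project_id=NULL, no match -> kept with NULL
  - task 6 (Audit): project_id=2 -> matches Titan
  - task 7 (Review): project_id=4 -> matches Zeta
  - task 8 (Plan): project_id=2 -> matches Titan
All 8 rows appear; 1 has NULL project.

SQL:
SELECT a.name, b.name AS project
FROM tasks a
LEFT JOIN projects b ON a.project_id = b.id

Result:
name     | project
---------+--------
Optimize | Vega   
Setup    | Nimbus 
Document | Nimbus 
Refactor | Titan  
Train    | NULL   
Audit    | Titan  
Review   | Zeta   
Plan     | Titan  


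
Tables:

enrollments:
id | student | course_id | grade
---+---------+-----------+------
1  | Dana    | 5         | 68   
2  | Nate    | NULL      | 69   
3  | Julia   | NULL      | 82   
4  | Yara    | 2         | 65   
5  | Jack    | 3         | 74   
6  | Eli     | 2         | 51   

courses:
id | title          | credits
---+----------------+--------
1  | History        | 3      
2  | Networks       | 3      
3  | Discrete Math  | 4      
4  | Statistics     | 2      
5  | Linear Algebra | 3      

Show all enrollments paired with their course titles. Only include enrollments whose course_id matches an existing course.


INNER JOIN keeps only enrollments rows whose course_id matches an id in courses. Walk through each enrollment:
  - enrollment 1 (Dana): course_id=5 -> matches Linear Algebra
  - enrollment 2 (Nate): course_id=NULL, no match -> dropped
  - enrollment 3 (Julia): course_id=NULL, no match -> dropped
  - enrollment 4 (Yara): course_id=2 -> matches Networks
  - enrollment 5 (Jack): course_id=3 -> matches Discrete Math
  - enrollment 6 (Eli): course_id=2 -> matches Networks
So 2 of 6 rows are dropped.

SQL:
SELECT a.student, b.title AS course
FROM enrollments a
INNER JOIN courses b ON a.course_id = b.id

Result:
student | course        
--------+---------------
Dana    | Linear Algebra
Yara    | Networks      
Jack    | Discrete Math 
Eli     | Networks      


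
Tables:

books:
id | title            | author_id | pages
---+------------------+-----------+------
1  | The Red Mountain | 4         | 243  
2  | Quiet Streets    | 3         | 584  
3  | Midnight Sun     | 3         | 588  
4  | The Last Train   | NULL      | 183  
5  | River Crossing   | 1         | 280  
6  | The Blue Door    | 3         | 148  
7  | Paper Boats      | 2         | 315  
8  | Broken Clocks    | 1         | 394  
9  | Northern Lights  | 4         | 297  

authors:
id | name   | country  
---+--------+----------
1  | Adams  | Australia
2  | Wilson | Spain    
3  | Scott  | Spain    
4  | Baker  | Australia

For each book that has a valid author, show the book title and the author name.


INNER JOIN keeps only books rows whose author_id matches an id in authors. Walk through each book:
  - book 1 (The Red Mountain): author_id=4 -> matches Baker
  - book 2 (Quiet Streets): author_id=3 -> matches Scott
  - book 3 (Midnight Sun): author_id=3 -> matches Scott
  - book 4 (The Last Train): author_id=NULL, no match -> dropped
  - book 5 (River Crossing): author_id=1 -> matches Adams
  - book 6 (The Blue Door): author_id=3 -> matches Scott
  - book 7 (Paper Boats): author_id=2 -> matches Wilson
  - book 8 (Broken Clocks): author_id=1 -> matches Adams
  - book 9 (Northern Lights): author_id=4 -> matches Baker
So 1 of 9 rows is dropped.

SQL:
SELECT a.title, b.name AS author
FROM books a
INNER JOIN authors b ON a.author_id = b.id

Result:
title            | author
-----------------+-------
The Red Mountain | Baker 
Quiet Streets    | Scott 
Midnight Sun     | Scott 
River Crossing   | Adams 
The Blue Door    | Scott 
Paper Boats      | Wilson
Broken Clocks    | Adams 
Northern Lights  | Baker 


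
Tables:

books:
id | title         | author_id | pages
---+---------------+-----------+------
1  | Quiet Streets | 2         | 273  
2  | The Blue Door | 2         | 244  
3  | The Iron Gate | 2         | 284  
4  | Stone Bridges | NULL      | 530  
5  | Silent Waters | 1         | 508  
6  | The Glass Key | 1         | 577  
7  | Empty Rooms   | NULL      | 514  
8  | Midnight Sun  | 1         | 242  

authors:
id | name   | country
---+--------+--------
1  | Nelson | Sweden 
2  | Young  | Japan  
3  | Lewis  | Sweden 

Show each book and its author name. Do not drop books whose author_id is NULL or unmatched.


LEFT JOIN keeps every row from books (the left table); where author_id has no match in authors, the author columns become NULL. Walk through each book:
  - book 1 (Quiet Streets): author_id=2 -> matches Young
  - book 2 (The Blue Door): author_id=2 -> matches Young
  - book 3 (The Iron Gate): author_id=2 -> matches Young
  - book 4 (Stone Bridges): author_id=NULL, no match -> kept with NULL
  - book 5 (Silent Waters): author_id=1 -> matches Nelson
  - book 6 (The Glass Key): author_id=1 -> matches Nelson
  - book 7 (Empty Rooms): author_id=NULL, no match -> kept with NULL
  - book 8 (Midnight Sun): author_id=1 -> matches Nelson
All 8 rows appear; 2 have NULL author.

SQL:
SELECT a.title, b.name AS author
FROM books a
LEFT JOIN authors b ON a.author_id = b.id

Result:
title         | author
--------------+-------
Quiet Streets | Young 
The Blue Door | Young 
The Iron Gate | Young 
Stone Bridges | NULL  
Silent Waters | Nelson
The Glass Key | Nelson
Empty Rooms   | NULL  
Midnight Sun  | Nelson


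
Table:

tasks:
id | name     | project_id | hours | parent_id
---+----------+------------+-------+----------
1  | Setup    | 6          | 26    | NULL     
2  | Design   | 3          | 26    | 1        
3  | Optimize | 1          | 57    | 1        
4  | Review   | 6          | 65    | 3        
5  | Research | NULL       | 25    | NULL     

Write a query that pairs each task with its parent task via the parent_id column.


This is a self-join: tasks is joined to a second copy of itself, matching each row's parent_id to another row's id. Use LEFT JOIN so rows with parent_id=NULL are kept.
  - task 1 (Setup): parent_id=NULL -> NULL
  - task 2 (Design): parent_id=1 -> Setup
  - task 3 (Optimize): parent_id=1 -> Setup
  - task 4 (Review): parent_id=3 -> Optimize
  - task 5 (Research): parent_id=NULL -> NULL

SQL:
SELECT a.name AS item, b.name AS parent
FROM tasks a
LEFT JOIN tasks b ON a.parent_id = b.id

Result:
item     | parent  
---------+---------
Setup    | NULL    
Design   | Setup   
Optimize | Setup   
Review   | Optimize
Research | NULL    


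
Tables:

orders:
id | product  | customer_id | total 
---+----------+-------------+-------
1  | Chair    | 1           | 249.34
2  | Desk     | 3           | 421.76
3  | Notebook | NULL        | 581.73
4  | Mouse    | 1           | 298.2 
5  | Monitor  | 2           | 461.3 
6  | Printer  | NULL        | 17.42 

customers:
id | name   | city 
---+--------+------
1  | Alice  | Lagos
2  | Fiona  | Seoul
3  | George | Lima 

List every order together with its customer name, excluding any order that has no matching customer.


INNER JOIN keeps only orders rows whose customer_id matches an id in customers. Walk through each order:
  - order 1 (Chair): customer_id=1 -> matches Alice
  - order 2 (Desk): customer_id=3 -> matches George
  - order 3 (Notebook): customer_id=NULL, no match -> dropped
  - order 4 (Mouse): customer_id=1 -> matches Alice
  - order 5 (Monitor): customer_id=2 -> matches Fiona
  - order 6 (Printer): customer_id=NULL, no match -> dropped
So 2 of 6 rows are dropped.

SQL:
SELECT a.product, b.name AS customer
FROM orders a
INNER JOIN customers b ON a.customer_id = b.id

Result:
product | customer
--------+---------
Chair   | Alice   
Desk    | George  
Mouse   | Alice   
Monitor | Fiona   


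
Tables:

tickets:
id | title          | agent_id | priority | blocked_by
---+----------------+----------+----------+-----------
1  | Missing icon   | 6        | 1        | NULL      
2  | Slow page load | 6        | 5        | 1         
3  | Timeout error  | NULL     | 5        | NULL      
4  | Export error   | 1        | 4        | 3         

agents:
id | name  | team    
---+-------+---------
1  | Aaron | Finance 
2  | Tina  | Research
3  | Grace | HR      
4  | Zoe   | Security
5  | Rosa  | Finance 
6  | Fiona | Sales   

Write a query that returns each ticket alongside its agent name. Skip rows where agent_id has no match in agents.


INNER JOIN keeps only tickets rows whose agent_id matches an id in agents. Walk through each ticket:
  - ticket 1 (Missing icon): agent_id=6 -> matches Fiona
  - ticket 2 (Slow page load): agent_id=6 -> matches Fiona
  - ticket 3 (Timeout error): agent_id=NULL, no match -> dropped
  - ticket 4 (Export error): agent_id=1 -> matches Aaron
So 1 of 4 rows is dropped.

SQL:
SELECT a.title, b.name AS agent
FROM tickets a
INNER JOIN agents b ON a.agent_id = b.id

Result:
title          | agent
---------------+------
Missing icon   | Fiona
Slow page load | Fiona
Export error   | Aaron


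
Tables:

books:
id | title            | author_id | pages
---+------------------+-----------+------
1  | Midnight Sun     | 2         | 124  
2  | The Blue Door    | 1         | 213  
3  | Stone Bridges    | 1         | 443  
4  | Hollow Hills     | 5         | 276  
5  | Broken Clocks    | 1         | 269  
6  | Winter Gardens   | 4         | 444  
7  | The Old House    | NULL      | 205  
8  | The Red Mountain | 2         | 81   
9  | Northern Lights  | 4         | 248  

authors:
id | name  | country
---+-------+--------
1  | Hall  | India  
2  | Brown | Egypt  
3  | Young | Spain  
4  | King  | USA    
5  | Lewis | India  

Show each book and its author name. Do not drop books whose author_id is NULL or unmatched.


LEFT JOIN keeps every row from books (the left table); where author_id has no match in authors, the author columns become NULL. Walk through each book:
  - book 1 (Midnight Sun): author_id=2 -> matches Brown
  - book 2 (The Blue Door): author_id=1 -> matches Hall
  - book 3 (Stone Bridges): author_id=1 -> matches Hall
  - book 4 (Hollow Hills): author_id=5 -> matches Lewis
  - book 5 (Broken Clocks): author_id=1 -> matches Hall
  - book 6 (Winter Gardens): author_id=4 -> matches King
  - book 7 (The Old House): author_id=NULL, no match -> kept with NULL
  - book 8 (The Red Mountain): author_id=2 -> matches Brown
  - book 9 (Northern Lights): author_id=4 -> matches King
All 9 rows appear; 1 has NULL author.

SQL:
SELECT a.title, b.name AS author
FROM books a
LEFT JOIN authors b ON a.author_id = b.id

Result:
title            | author
-----------------+-------
Midnight Sun     | Brown 
The Blue Door    | Hall  
Stone Bridges    | Hall  
Hollow Hills     | Lewis 
Broken Clocks    | Hall  
Winter Gardens   | King  
The Old House    | NULL  
The Red Mountain | Brown 
Northern Lights  | King  


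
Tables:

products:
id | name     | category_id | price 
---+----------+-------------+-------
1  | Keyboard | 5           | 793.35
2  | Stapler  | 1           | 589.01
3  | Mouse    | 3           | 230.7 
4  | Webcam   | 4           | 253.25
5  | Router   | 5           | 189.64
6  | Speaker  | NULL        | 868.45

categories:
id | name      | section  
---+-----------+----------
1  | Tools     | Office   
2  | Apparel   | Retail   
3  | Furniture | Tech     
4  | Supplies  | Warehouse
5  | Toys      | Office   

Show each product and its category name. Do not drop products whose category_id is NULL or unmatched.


LEFT JOIN keeps every row from products (the left table); where category_id has no match in categories, the category columns become NULL. Walk through each product:
  - product 1 (Keyboard): category_id=5 -> matches Toys
  - product 2 (Stapler): category_id=1 -> matches Tools
  - product 3 (Mouse): category_id=3 -> matches Furniture
  - product 4 (Webcam): category_id=4 -> matches Supplies
  - product 5 (Router): category_id=5 -> matches Toys
  - product 6 (Speaker): category_id=NULL, no match -> kept with NULL
All 6 rows appear; 1 has NULL category.

SQL:
SELECT a.name, b.name AS category
FROM products a
LEFT JOIN categories b ON a.category_id = b.id

Result:
name     | category 
---------+----------
Keyboard | Toys     
Stapler  | Tools    
Mouse    | Furniture
Webcam   | Supplies 
Router   | Toys     
Speaker  | NULL     


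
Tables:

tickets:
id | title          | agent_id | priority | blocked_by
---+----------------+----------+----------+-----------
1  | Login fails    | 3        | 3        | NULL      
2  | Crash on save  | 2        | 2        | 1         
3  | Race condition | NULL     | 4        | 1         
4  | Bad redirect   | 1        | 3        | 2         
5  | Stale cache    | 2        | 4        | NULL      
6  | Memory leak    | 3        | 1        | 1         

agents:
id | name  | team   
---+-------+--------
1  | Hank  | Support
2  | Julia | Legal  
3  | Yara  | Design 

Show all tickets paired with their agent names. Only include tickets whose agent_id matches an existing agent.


INNER JOIN keeps only tickets rows whose agent_id matches an id in agents. Walk through each ticket:
  - ticket 1 (Login fails): agent_id=3 -> matches Yara
  - ticket 2 (Crash on save): agent_id=2 -> matches Julia
  - ticket 3 (Race condition): agent_id=NULL, no match -> dropped
  - ticket 4 (Bad redirect): agent_id=1 -> matches Hank
  - ticket 5 (Stale cache): agent_id=2 -> matches Julia
  - ticket 6 (Memory leak): agent_id=3 -> matches Yara
So 1 of 6 rows is dropped.

SQL:
SELECT a.title, b.name AS agent
FROM tickets a
INNER JOIN agents b ON a.agent_id = b.id

Result:
title         | agent
--------------+------
Login fails   | Yara 
Crash on save | Julia
Bad redirect  | Hank 
Stale cache   | Julia
Memory leak   | Yara 


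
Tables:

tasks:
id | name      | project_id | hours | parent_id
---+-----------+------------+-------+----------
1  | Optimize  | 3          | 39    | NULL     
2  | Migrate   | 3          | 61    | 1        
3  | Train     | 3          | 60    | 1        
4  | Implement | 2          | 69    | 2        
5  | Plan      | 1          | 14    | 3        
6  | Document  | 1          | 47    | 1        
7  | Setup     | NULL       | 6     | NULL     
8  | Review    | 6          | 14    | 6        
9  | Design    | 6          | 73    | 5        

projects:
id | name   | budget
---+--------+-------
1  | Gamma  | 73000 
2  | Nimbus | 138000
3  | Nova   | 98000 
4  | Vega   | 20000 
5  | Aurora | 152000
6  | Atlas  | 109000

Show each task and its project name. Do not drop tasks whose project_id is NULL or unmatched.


LEFT JOIN keeps every row from tasks (the left table); where project_id has no match in projects, the project columns become NULL. Walk through each task:
  - task 1 (Optimize): project_id=3 -> matches Nova
  - task 2 (Migrate): project_id=3 -> matches Nova
  - task 3 (Train): project_id=3 -> matches Nova
  - task 4 (Implement): project_id=2 -> matches Nimbus
  - task 5 (Plan): project_id=1 -> matches Gamma
  - task 6 (Document): project_id=1 -> matches Gamma
  - task 7 (Setup): project_id=NULL, no match -> kept with NULL
  - task 8 (Review): project_id=6 -> matches Atlas
  - task 9 (Design): project_id=6 -> matches Atlas
All 9 rows appear; 1 has NULL project.

SQL:
SELECT a.name, b.name AS project
FROM tasks a
LEFT JOIN projects b ON a.project_id = b.id

Result:
name      | project
----------+--------
Optimize  | Nova   
Migrate   | Nova   
Train     | Nova   
Implement | Nimbus 
Plan      | Gamma  
Document  | Gamma  
Setup     | NULL   
Review    | Atlas  
Design    | Atlas  


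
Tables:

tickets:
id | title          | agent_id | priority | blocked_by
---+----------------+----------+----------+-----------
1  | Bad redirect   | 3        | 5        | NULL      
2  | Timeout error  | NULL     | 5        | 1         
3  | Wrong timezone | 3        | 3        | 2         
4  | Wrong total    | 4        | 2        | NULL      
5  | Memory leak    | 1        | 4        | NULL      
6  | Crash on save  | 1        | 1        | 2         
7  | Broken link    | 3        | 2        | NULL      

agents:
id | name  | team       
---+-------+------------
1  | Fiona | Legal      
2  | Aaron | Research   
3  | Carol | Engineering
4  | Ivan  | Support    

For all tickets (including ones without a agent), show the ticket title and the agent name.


LEFT JOIN keeps every row from tickets (the left table); where agent_id has no match in agents, the agent columns become NULL. Walk through each ticket:
  - ticket 1 (Bad redirect): agent_id=3 -> matches Carol
  - ticket 2 (Timeout error): agent_id=NULL, no match -> kept with NULL
  - ticket 3 (Wrong timezone): agent_id=3 -> matches Carol
  - ticket 4 (Wrong total): agent_id=4 -> matches Ivan
  - ticket 5 (Memory leak): agent_id=1 -> matches Fiona
  - ticket 6 (Crash on save): agent_id=1 -> matches Fiona
  - ticket 7 (Broken link): agent_id=3 -> matches Carol
All 7 rows appear; 1 has NULL agent.

SQL:
SELECT a.title, b.name AS agent
FROM tickets a
LEFT JOIN agents b ON a.agent_id = b.id

Result:
title          | agent
---------------+------
Bad redirect   | Carol
Timeout error  | NULL 
Wrong timezone | Carol
Wrong total    | Ivan 
Memory leak    | Fiona
Crash on save  | Fiona
Broken link    | Carol


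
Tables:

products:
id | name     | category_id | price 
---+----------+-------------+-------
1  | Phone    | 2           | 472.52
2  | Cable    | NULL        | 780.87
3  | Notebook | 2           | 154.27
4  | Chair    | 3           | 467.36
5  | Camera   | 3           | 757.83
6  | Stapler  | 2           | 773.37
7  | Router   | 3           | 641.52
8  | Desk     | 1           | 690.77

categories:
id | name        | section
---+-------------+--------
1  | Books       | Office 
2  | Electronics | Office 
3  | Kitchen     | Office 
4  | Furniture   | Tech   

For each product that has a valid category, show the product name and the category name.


INNER JOIN keeps only products rows whose category_id matches an id in categories. Walk through each product:
  - product 1 (Phone): category_id=2 -> matches Electronics
  - product 2 (Cable): category_id=NULL, no match -> dropped
  - product 3 (Notebook): category_id=2 -> matches Electronics
  - product 4 (Chair): category_id=3 -> matches Kitchen
  - product 5 (Camera): category_id=3 -> matches Kitchen
  - product 6 (Stapler): category_id=2 -> matches Electronics
  - product 7 (Router): category_id=3 -> matches Kitchen
  - product 8 (Desk): category_id=1 -> matches Books
So 1 of 8 rows is dropped.

SQL:
SELECT a.name, b.name AS category
FROM products a
INNER JOIN categories b ON a.category_id = b.id

Result:
name     | category   
---------+------------
Phone    | Electronics
Notebook | Electronics
Chair    | Kitchen    
Camera   | Kitchen    
Stapler  | Electronics
Router   | Kitchen    
Desk     | Books      


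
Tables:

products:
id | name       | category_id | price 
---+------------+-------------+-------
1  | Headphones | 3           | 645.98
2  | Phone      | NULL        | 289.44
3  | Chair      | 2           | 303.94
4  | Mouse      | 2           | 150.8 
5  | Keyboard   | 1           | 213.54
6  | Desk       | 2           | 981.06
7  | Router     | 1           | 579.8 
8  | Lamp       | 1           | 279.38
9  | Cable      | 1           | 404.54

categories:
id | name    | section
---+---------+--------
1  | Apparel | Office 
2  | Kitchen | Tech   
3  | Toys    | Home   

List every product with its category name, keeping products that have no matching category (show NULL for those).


LEFT JOIN keeps every row from products (the left table); where category_id has no match in categories, the category columns become NULL. Walk through each product:
  - product 1 (Headphones): category_id=3 -> matches Toys
  - product 2 (Phone): category_id=NULL, no match -> kept with NULL
  - product 3 (Chair): category_id=2 -> matches Kitchen
  - product 4 (Mouse): category_id=2 -> matches Kitchen
  - product 5 (Keyboard): category_id=1 -> matches Apparel
  - product 6 (Desk): category_id=2 -> matches Kitchen
  - product 7 (Router): category_id=1 -> matches Apparel
  - product 8 (Lamp): category_id=1 -> matches Apparel
  - product 9 (Cable): category_id=1 -> matches Apparel
All 9 rows appear; 1 has NULL category.

SQL:
SELECT a.name, b.name AS category
FROM products a
LEFT JOIN categories b ON a.category_id = b.id

Result:
name       | category
-----------+---------
Headphones | Toys    
Phone      | NULL    
Chair      | Kitchen 
Mouse      | Kitchen 
Keyboard   | Apparel 
Desk       | Kitchen 
Router     | Apparel 
Lamp       | Apparel 
Cable      | Apparel 


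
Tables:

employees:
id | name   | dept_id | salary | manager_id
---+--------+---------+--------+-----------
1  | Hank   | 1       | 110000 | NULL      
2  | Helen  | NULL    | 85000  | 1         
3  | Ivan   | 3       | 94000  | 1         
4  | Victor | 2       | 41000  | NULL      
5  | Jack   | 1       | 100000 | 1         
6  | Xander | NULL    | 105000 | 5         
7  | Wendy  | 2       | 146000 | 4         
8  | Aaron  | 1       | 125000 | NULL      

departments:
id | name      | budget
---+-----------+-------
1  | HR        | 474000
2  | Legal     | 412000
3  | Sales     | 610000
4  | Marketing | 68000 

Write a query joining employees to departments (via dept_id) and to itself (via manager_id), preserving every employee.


Two LEFT JOINs from the same base table employees: one to departments via dept_id, one to employees itself via manager_id. Both are LEFT so every employee is preserved.
Match against departments:
  - employee 1 (Hank): dept_id=1 -> matches HR
  - employee 2 (Helen): dept_id=NULL, no match -> kept with NULL
  - employee 3 (Ivan): dept_id=3 -> matches Sales
  - employee 4 (Victor): dept_id=2 -> matches Legal
  - employee 5 (Jack): dept_id=1 -> matches HR
  - employee 6 (Xander): dept_id=NULL, no match -> kept with NULL
  - employee 7 (Wendy): dept_id=2 -> matches Legal
  - employee 8 (Aaron): dept_id=1 -> matches HR
Match against employees (self):
  - employee 1 (Hank): manager_id=NULL -> NULL
  - employee 2 (Helen): manager_id=1 -> Hank
  - employee 3 (Ivan): manager_id=1 -> Hank
  - employee 4 (Victor): manager_id=NULL -> NULL
  - employee 5 (Jack): manager_id=1 -> Hank
  - employee 6 (Xander): manager_id=5 -> Jack
  - employee 7 (Wendy): manager_id=4 -> Victor
  - employee 8 (Aaron): manager_id=NULL -> NULL

SQL:
SELECT a.name, b.name AS department, c.name AS manager
FROM employees a
LEFT JOIN departments b ON a.dept_id = b.id
LEFT JOIN employees c ON a.manager_id = c.id

Result:
name   | department | manager
-------+------------+--------
Hank   | HR         | NULL   
Helen  | NULL       | Hank   
Ivan   | Sales      | Hank   
Victor | Legal      | NULL   
Jack   | HR         | Hank   
Xander | NULL       | Jack   
Wendy  | Legal      | Victor 
Aaron  | HR         | NULL   


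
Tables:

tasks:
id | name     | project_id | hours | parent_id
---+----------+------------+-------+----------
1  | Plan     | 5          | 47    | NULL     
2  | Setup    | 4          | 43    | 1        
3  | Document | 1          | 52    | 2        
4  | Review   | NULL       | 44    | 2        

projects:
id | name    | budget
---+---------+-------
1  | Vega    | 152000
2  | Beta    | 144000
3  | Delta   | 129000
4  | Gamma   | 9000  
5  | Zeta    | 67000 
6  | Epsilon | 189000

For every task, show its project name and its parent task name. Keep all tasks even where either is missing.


Two LEFT JOINs from the same base table tasks: one to projects via project_id, one to tasks itself via parent_id. Both are LEFT so every task is preserved.
Match against projects:
  - task 1 (Plan): project_id=5 -> matches Zeta
  - task 2 (Setup): project_id=4 -> matches Gamma
  - task 3 (Document): project_id=1 -> matches Vega
  - task 4 (Review): project_id=NULL, no match -> kept with NULL
Match against tasks (self):
  - task 1 (Plan): parent_id=NULL -> NULL
  - task 2 (Setup): parent_id=1 -> Plan
  - task 3 (Document): parent_id=2 -> Setup
  - task 4 (Review): parent_id=2 -> Setup

SQL:
SELECT a.name, b.name AS project, c.name AS parent
FROM tasks a
LEFT JOIN projects b ON a.project_id = b.id
LEFT JOIN tasks c ON a.parent_id = c.id

Result:
name     | project | parent
---------+---------+-------
Plan     | Zeta    | NULL  
Setup    | Gamma   | Plan  
Document | Vega    | Setup 
Review   | NULL    | Setup 


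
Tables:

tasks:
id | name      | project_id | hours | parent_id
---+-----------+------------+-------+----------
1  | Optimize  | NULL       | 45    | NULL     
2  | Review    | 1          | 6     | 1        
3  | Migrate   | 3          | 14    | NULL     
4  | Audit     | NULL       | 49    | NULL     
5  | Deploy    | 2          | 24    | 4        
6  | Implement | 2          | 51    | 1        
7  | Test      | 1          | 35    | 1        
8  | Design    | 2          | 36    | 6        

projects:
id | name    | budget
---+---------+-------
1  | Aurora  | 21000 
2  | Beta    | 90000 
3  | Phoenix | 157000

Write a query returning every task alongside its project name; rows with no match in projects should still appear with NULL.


LEFT JOIN keeps every row from tasks (the left table); where project_id has no match in projects, the project columns become NULL. Walk through each task:
  - task 1 (Optimize): project_id=NULL, no match -> kept with NULL
  - task 2 (Review): project_id=1 -> matches Aurora
  - task 3 (Migrate): project_id=3 -> matches Phoenix
  - task 4 (Audit): project_id=NULL, no match -> kept with NULL
  - task 5 (Deploy): project_id=2 -> matches Beta
  - task 6 (Implement): project_id=2 -> matches Beta
  - task 7 (Test): project_id=1 -> matches Aurora
  - task 8 (Design): project_id=2 -> matches Beta
All 8 rows appear; 2 have NULL project.

SQL:
SELECT a.name, b.name AS project
FROM tasks a
LEFT JOIN projects b ON a.project_id = b.id

Result:
name      | project
----------+--------
Optimize  | NULL   
Review    | Aurora 
Migrate   | Phoenix
Audit     | NULL   
Deploy    | Beta   
Implement | Beta   
Test      | Aurora 
Design    | Beta   


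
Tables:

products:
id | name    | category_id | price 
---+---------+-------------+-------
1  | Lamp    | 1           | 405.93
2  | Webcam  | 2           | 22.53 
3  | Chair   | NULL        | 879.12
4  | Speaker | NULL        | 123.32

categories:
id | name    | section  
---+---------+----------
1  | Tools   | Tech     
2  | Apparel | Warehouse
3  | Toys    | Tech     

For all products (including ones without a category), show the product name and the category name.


LEFT JOIN keeps every row from products (the left table); where category_id has no match in categories, the category columns become NULL. Walk through each product:
  - product 1 (Lamp): category_id=1 -> matches Tools
  - product 2 (Webcam): category_id=2 -> matches Apparel
  - product 3 (Chair): category_id=NULL, no match -> kept with NULL
  - product 4 (Speaker): category_id=NULL, no match -> kept with NULL
All 4 rows appear; 2 have NULL category.

SQL:
SELECT a.name, b.name AS category
FROM products a
LEFT JOIN categories b ON a.category_id = b.id

Result:
name    | category
--------+---------
Lamp    | Tools   
Webcam  | Apparel 
Chair   | NULL    
Speaker | NULL    


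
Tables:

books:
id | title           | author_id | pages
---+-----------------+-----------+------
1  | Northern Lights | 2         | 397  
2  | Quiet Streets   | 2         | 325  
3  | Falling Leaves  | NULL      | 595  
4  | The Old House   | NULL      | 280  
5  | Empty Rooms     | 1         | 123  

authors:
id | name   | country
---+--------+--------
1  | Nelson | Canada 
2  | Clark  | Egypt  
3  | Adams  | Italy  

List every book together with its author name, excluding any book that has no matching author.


INNER JOIN keeps only books rows whose author_id matches an id in authors. Walk through each book:
  - book 1 (Northern Lights): author_id=2 -> matches Clark
  - book 2 (Quiet Streets): author_id=2 -> matches Clark
  - book 3 (Falling Leaves): author_id=NULL, no match -> dropped
  - book 4 (The Old House): author_id=NULL, no match -> dropped
  - book 5 (Empty Rooms): author_id=1 -> matches Nelson
So 2 of 5 rows are dropped.

SQL:
SELECT a.title, b.name AS author
FROM books a
INNER JOIN authors b ON a.author_id = b.id

Result:
title           | author
----------------+-------
Northern Lights | Clark 
Quiet Streets   | Clark 
Empty Rooms     | Nelson


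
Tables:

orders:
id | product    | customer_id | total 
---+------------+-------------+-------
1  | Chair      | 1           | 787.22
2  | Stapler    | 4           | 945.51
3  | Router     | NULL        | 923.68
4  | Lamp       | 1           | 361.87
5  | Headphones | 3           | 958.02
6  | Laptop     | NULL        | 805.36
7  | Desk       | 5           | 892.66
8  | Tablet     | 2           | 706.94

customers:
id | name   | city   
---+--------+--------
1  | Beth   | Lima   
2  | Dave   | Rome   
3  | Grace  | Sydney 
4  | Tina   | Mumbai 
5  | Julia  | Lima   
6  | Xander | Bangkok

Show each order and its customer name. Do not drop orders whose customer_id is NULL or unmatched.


LEFT JOIN keeps every row from orders (the left table); where customer_id has no match in customers, the customer columns become NULL. Walk through each order:
  - order 1 (Chair): customer_id=1 -> matches Beth
  - order 2 (Stapler): customer_id=4 -> matches Tina
  - order 3 (Router): customer_id=NULL, no match -> kept with NULL
  - order 4 (Lamp): customer_id=1 -> matches Beth
  - order 5 (Headphones): customer_id=3 -> matches Grace
  - order 6 (Laptop): customer_id=NULL, no match -> kept with NULL
  - order 7 (Desk): customer_id=5 -> matches Julia
  - order 8 (Tablet): customer_id=2 -> matches Dave
All 8 rows appear; 2 have NULL customer.

SQL:
SELECT a.product, b.name AS customer
FROM orders a
LEFT JOIN customers b ON a.customer_id = b.id

Result:
product    | customer
-----------+---------
Chair      | Beth    
Stapler    | Tina    
Router     | NULL    
Lamp       | Beth    
Headphones | Grace   
Laptop     | NULL    
Desk       | Julia   
Tablet     | Dave    


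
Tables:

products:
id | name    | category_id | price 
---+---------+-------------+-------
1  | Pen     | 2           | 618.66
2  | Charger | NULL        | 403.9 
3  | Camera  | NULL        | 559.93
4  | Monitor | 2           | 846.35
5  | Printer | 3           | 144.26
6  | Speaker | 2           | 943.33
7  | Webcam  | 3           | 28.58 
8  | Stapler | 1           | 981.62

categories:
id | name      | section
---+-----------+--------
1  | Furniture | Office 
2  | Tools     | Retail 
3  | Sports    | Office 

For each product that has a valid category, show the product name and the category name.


INNER JOIN keeps only products rows whose category_id matches an id in categories. Walk through each product:
  - product 1 (Pen): category_id=2 -> matches Tools
  - product 2 (Charger): category_id=NULL, no match -> dropped
  - product 3 (Camera): category_id=NULL, no match -> dropped
  - product 4 (Monitor): category_id=2 -> matches Tools
  - product 5 (Printer): category_id=3 -> matches Sports
  - product 6 (Speaker): category_id=2 -> matches Tools
  - product 7 (Webcam): category_id=3 -> matches Sports
  - product 8 (Stapler): category_id=1 -> matches Furniture
So 2 of 8 rows are dropped.

SQL:
SELECT a.name, b.name AS category
FROM products a
INNER JOIN categories b ON a.category_id = b.id

Result:
name    | category 
--------+----------
Pen     | Tools    
Monitor | Tools    
Printer | Sports   
Speaker | Tools    
Webcam  | Sports   
Stapler | Furniture


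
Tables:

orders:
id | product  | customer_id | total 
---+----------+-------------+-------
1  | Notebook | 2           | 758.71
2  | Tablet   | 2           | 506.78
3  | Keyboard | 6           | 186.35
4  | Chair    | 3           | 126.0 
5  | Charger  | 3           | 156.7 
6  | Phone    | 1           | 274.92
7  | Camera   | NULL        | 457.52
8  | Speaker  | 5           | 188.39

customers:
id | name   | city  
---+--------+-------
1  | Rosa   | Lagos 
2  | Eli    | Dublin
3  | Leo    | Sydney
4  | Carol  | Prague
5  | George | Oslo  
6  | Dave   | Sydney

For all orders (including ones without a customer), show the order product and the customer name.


LEFT JOIN keeps every row from orders (the left table); where customer_id has no match in customers, the customer columns become NULL. Walk through each order:
  - order 1 (Notebook): customer_id=2 -> matches Eli
  - order 2 (Tablet): customer_id=2 -> matches Eli
  - order 3 (Keyboard): customer_id=6 -> matches Dave
  - order 4 (Chair): customer_id=3 -> matches Leo
  - order 5 (Charger): customer_id=3 -> matches Leo
  - order 6 (Phone): customer_id=1 -> matches Rosa
  - order 7 (Camera): customer_id=NULL, no match -> kept with NULL
  - order 8 (Speaker): customer_id=5 -> matches George
All 8 rows appear; 1 has NULL customer.

SQL:
SELECT a.product, b.name AS customer
FROM orders a
LEFT JOIN customers b ON a.customer_id = b.id

Result:
product  | customer
---------+---------
Notebook | Eli     
Tablet   | Eli     
Keyboard | Dave    
Chair    | Leo     
Charger  | Leo     
Phone    | Rosa    
Camera   | NULL    
Speaker  | George  


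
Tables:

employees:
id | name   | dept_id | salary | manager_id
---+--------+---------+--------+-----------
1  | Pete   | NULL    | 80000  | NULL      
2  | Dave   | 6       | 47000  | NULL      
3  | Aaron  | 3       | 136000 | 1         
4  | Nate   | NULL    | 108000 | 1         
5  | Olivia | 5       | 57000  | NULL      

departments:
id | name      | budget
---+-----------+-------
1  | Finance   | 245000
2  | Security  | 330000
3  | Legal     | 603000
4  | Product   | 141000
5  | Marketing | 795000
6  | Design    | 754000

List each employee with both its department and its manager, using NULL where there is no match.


Two LEFT JOINs from the same base table employees: one to departments via dept_id, one to employees itself via manager_id. Both are LEFT so every employee is preserved.
Match against departments:
  - employee 1 (Pete): dept_id=NULL, no match -> kept with NULL
  - employee 2 (Dave): dept_id=6 -> matches Design
  - employee 3 (Aaron): dept_id=3 -> matches Legal
  - employee 4 (Nate): dept_id=NULL, no match -> kept with NULL
  - employee 5 (Olivia): dept_id=5 -> matches Marketing
Match against employees (self):
  - employee 1 (Pete): manager_id=NULL -> NULL
  - employee 2 (Dave): manager_id=NULL -> NULL
  - employee 3 (Aaron): manager_id=1 -> Pete
  - employee 4 (Nate): manager_id=1 -> Pete
  - employee 5 (Olivia): manager_id=NULL -> NULL

SQL:
SELECT a.name, b.name AS department, c.name AS manager
FROM employees a
LEFT JOIN departments b ON a.dept_id = b.id
LEFT JOIN employees c ON a.manager_id = c.id

Result:
name   | department | manager
-------+------------+--------
Pete   | NULL       | NULL   
Dave   | Design     | NULL   
Aaron  | Legal      | Pete   
Nate   | NULL       | Pete   
Olivia | Marketing  | NULL   


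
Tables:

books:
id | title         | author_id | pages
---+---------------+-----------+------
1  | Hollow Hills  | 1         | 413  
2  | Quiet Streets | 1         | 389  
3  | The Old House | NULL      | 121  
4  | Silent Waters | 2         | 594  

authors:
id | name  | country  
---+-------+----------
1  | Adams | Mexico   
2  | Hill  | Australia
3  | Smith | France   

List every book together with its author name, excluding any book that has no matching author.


INNER JOIN keeps only books rows whose author_id matches an id in authors. Walk through each book:
  - book 1 (Hollow Hills): author_id=1 -> matches Adams
  - book 2 (Quiet Streets): author_id=1 -> matches Adams
  - book 3 (The Old House): author_id=NULL, no match -> dropped
  - book 4 (Silent Waters): author_id=2 -> matches Hill
So 1 of 4 rows is dropped.

SQL:
SELECT a.title, b.name AS author
FROM books a
INNER JOIN authors b ON a.author_id = b.id

Result:
title         | author
--------------+-------
Hollow Hills  | Adams 
Quiet Streets | Adams 
Silent Waters | Hill  


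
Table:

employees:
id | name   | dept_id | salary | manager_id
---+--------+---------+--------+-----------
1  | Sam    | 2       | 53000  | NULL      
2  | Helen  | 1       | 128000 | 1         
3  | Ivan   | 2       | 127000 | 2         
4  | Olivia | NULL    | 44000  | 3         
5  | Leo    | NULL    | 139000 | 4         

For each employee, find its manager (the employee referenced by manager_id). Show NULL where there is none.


This is a self-join: employees is joined to a second copy of itself, matching each row's manager_id to another row's id. Use LEFT JOIN so rows with manager_id=NULL are kept.
  - employee 1 (Sam): manager_id=NULL -> NULL
  - employee 2 (Helen): manager_id=1 -> Sam
  - employee 3 (Ivan): manager_id=2 -> Helen
  - employee 4 (Olivia): manager_id=3 -> Ivan
  - employee 5 (Leo): manager_id=4 -> Olivia

SQL:
SELECT a.name AS item, b.name AS manager
FROM employees a
LEFT JOIN employees b ON a.manager_id = b.id

Result:
item   | manager
-------+--------
Sam    | NULL   
Helen  | Sam    
Ivan   | Helen  
Olivia | Ivan   
Leo    | Olivia 
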